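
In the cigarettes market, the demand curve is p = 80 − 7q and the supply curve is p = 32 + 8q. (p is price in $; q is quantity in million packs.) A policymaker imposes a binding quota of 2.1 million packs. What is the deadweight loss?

$9.075 million

Competitive equilibrium: 80 − 7q = 32 + 8q → q* = 3.2, p* = 57.6.
At q = 2.1: demand price = 80 − 7·2.1 = 65.3; supply price = 32 + 8·2.1 = 48.8.
Δq = 3.2 − 2.1 = 1.1; wedge = 65.3 − 48.8 = 16.5.
DWL = ½ × 1.1 × 16.5 = $9.075 million.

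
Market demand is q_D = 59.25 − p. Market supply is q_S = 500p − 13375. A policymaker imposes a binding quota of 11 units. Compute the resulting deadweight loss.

In inverse form: demand p = 59.25 − q, supply p = 26.75 + 0.002q.
Competitive equilibrium: 59.25 − q = 26.75 + 0.002q → q* = 32.4351, p* = 26.8149.
At q = 11: demand price = 59.25 − 1·11 = 48.25; supply price = 26.75 + 0.002·11 = 26.772.
Δq = 32.4351 − 11 = 21.4351; wedge = 48.25 − 26.772 = 21.478.
Welfare loss = ½ × 21.4351 × 21.478 = 230.19.

230.19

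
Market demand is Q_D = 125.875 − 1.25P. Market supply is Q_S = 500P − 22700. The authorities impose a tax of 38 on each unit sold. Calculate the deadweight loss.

900.25

In inverse form: demand P = 100.7 − 0.8Q, supply P = 45.4 + 0.002Q.
Competitive equilibrium: 100.7 − 0.8Q = 45.4 + 0.002Q → Q* = 68.9526, P* = 45.5379.
With the tax, the buyer price exceeds the seller price by 38: (100.7 − 0.8Q) − (45.4 + 0.002Q) = 38 → Q' = 21.5711.
ΔQ = 68.9526 − 21.5711 = 47.3815; the wedge equals the tax, 38.
The triangle = ½ × 47.3815 × 38 = 900.25.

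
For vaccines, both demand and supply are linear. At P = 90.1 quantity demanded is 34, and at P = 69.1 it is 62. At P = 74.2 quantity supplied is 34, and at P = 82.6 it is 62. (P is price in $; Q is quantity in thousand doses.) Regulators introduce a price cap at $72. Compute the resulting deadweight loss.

$265.22 thousand

Demand slope = (69.1 − 90.1)/(62 − 34) = −0.75, so P = 115.6 − 0.75Q.
Supply slope = (82.6 − 74.2)/(62 − 34) = 0.3, so P = 64 + 0.3Q.
Competitive equilibrium: 115.6 − 0.75Q = 64 + 0.3Q → Q* = 49.1429, P* = 78.7429.
At the ceiling P = 72, quantity supplied = (72 − 64)/0.3 = 26.6667.
Willingness to pay at Q' = 26.6667: 115.6 − 0.75·26.6667 = 95.6.
ΔQ = 49.1429 − 26.6667 = 22.4762; wedge = 95.6 − 72 = 23.6.
The triangle = ½ × 22.4762 × 23.6 = $265.22 thousand.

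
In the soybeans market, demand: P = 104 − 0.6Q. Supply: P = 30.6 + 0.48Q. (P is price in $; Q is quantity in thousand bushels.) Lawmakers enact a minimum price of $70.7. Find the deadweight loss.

$83.88 thousand

Competitive equilibrium: 104 − 0.6Q = 30.6 + 0.48Q → Q* = 67.963, P* = 63.2222.
At the floor P = 70.7, quantity demanded = (104 − 70.7)/0.6 = 55.5.
Sellers' marginal cost at Q' = 55.5: 30.6 + 0.48·55.5 = 57.24.
ΔQ = 67.963 − 55.5 = 12.463; wedge = 70.7 − 57.24 = 13.46.
Welfare loss = ½ × 12.463 × 13.46 = $83.88 thousand.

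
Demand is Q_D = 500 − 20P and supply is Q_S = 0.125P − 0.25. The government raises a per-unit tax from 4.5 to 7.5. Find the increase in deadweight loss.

2.24

In inverse form: demand P = 25 − 0.05Q, supply P = 2 + 8Q.
Competitive equilibrium: 25 − 0.05Q = 2 + 8Q → Q* = 2.8571, P* = 24.8571.
For a per-unit tax t: ΔQ = t/8.05, so DWL = ½·t·(t/8.05) = t²/16.1.
At t = 4.5: DWL = 1.258. At t = 7.5: DWL = 3.494.
Increase = 3.494 − 1.258 = 2.24.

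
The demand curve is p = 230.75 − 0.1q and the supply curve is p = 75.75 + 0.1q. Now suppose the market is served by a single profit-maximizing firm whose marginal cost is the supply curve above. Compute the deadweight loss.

Competitive equilibrium: 230.75 − 0.1q = 75.75 + 0.1q → q* = 775, p* = 153.25.
Marginal revenue: MR = 230.75 − 0.2q. Set MR = MC: 230.75 − 0.2q = 75.75 + 0.1q → q_m = 516.66667.
Price p_m = 230.75 − 0.1·516.66667 = 179.08333; MC(q_m) = 75.75 + 0.1·516.66667 = 127.41667.
Competitive q* = 775, so Δq = 258.33333; wedge = 179.08333 − 127.41667 = 51.66666.
The triangle = ½ × 258.33333 × 51.66666 = 6673.61.

6673.61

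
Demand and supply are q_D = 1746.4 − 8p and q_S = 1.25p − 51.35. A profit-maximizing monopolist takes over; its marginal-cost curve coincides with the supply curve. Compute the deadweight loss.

240.60

In inverse form: demand p = 218.3 − 0.125q, supply p = 41.08 + 0.8q.
Competitive equilibrium: 218.3 − 0.125q = 41.08 + 0.8q → q* = 191.5892, p* = 194.3514.
Marginal revenue: MR = 218.3 − 0.25q. Set MR = MC: 218.3 − 0.25q = 41.08 + 0.8q → q_m = 168.781.
Price p_m = 218.3 − 0.125·168.781 = 197.2024; MC(q_m) = 41.08 + 0.8·168.781 = 176.1048.
Competitive q* = 191.5892, so Δq = 22.8082; wedge = 197.2024 − 176.1048 = 21.0976.
Deadweight loss = ½ × 22.8082 × 21.0976 = 240.60.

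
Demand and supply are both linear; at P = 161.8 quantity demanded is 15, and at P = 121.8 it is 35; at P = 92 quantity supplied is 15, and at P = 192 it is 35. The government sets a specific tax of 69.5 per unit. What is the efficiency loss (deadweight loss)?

345.02

Demand slope = (121.8 − 161.8)/(35 − 15) = −2, so P = 191.8 − 2Q.
Supply slope = (192 − 92)/(35 − 15) = 5, so P = 17 + 5Q.
Competitive equilibrium: 191.8 − 2Q = 17 + 5Q → Q* = 24.9714, P* = 141.8571.
With the tax, the buyer price exceeds the seller price by 69.5: (191.8 − 2Q) − (17 + 5Q) = 69.5 → Q' = 15.0429.
ΔQ = 24.9714 − 15.0429 = 9.9285; the wedge equals the tax, 69.5.
Deadweight loss = ½ × 9.9285 × 69.5 = 345.02.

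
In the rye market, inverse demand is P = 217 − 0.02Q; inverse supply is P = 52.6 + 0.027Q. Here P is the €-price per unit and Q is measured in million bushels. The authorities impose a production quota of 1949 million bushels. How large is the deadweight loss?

€56376.63 million

Competitive equilibrium: 217 − 0.02Q = 52.6 + 0.027Q → Q* = 3497.8723, P* = 147.0426.
At Q = 1949: demand price = 217 − 0.02·1949 = 178.02; supply price = 52.6 + 0.027·1949 = 105.223.
ΔQ = 3497.8723 − 1949 = 1548.8723; wedge = 178.02 − 105.223 = 72.797.
Welfare loss = ½ × 1548.8723 × 72.797 = €56376.63 million.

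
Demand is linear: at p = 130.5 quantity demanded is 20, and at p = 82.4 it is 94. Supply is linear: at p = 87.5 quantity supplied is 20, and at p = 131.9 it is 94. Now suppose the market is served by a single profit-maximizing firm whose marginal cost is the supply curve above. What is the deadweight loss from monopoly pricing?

216.47

Demand slope = (82.4 − 130.5)/(94 − 20) = −0.65, so p = 143.5 − 0.65q.
Supply slope = (131.9 − 87.5)/(94 − 20) = 0.6, so p = 75.5 + 0.6q.
Competitive equilibrium: 143.5 − 0.65q = 75.5 + 0.6q → q* = 54.4, p* = 108.14.
Marginal revenue: MR = 143.5 − 1.3q. Set MR = MC: 143.5 − 1.3q = 75.5 + 0.6q → q_m = 35.7895.
Price p_m = 143.5 − 0.65·35.7895 = 120.2368; MC(q_m) = 75.5 + 0.6·35.7895 = 96.9737.
Competitive q* = 54.4, so Δq = 18.6105; wedge = 120.2368 − 96.9737 = 23.2631.
Deadweight loss = ½ × 18.6105 × 23.2631 = 216.47.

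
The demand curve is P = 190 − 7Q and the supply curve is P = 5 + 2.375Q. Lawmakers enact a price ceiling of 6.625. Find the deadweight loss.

Competitive equilibrium: 190 − 7Q = 5 + 2.375Q → Q* = 19.7333, P* = 51.8667.
At the ceiling P = 6.625, quantity supplied = (6.625 − 5)/2.375 = 0.6842.
Willingness to pay at Q' = 0.6842: 190 − 7·0.6842 = 185.2106.
ΔQ = 19.7333 − 0.6842 = 19.0491; wedge = 185.2106 − 6.625 = 178.5856.
Welfare loss = ½ × 19.0491 × 178.5856 = 1700.95.

1700.95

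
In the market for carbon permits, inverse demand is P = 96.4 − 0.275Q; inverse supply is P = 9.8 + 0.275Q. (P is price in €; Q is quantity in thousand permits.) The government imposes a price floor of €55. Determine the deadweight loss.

€13.13 thousand

Competitive equilibrium: 96.4 − 0.275Q = 9.8 + 0.275Q → Q* = 157.4545, P* = 53.1.
At the floor P = 55, quantity demanded = (96.4 − 55)/0.275 = 150.5455.
Sellers' marginal cost at Q' = 150.5455: 9.8 + 0.275·150.5455 = 51.2.
ΔQ = 157.4545 − 150.5455 = 6.909; wedge = 55 − 51.2 = 3.8.
Welfare loss = ½ × 6.909 × 3.8 = €13.13 thousand.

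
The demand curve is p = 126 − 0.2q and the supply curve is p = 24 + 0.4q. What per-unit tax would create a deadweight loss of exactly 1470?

42

Competitive equilibrium: 126 − 0.2q = 24 + 0.4q → q* = 170, p* = 92.
A tax t gives Δq = t/0.6 and wedge t, so DWL = t²/1.2.
t²/1.2 = 1470 → t² = 1764 → t = 42.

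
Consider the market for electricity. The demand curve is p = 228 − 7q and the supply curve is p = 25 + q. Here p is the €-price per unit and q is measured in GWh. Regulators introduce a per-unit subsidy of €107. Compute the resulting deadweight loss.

Competitive equilibrium: 228 − 7q = 25 + q → q* = 25.375, p* = 50.375.
The subsidy lowers effective supply by 107: p = q − 82.
New quantity: 228 − 7q = q − 82 → q' = 38.75.
Overproduction Δq = 38.75 − 25.375 = 13.375; wedge = subsidy = 107.
The triangle = ½ × 13.375 × 107 = €715.56.

€715.56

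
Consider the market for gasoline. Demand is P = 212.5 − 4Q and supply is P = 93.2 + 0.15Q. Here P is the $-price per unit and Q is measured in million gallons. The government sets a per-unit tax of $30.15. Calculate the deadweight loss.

$109.52 million

Competitive equilibrium: 212.5 − 4Q = 93.2 + 0.15Q → Q* = 28.747, P* = 97.512.
With the tax, the buyer price exceeds the seller price by 30.15: (212.5 − 4Q) − (93.2 + 0.15Q) = 30.15 → Q' = 21.4819.
ΔQ = 28.747 − 21.4819 = 7.2651; the wedge equals the tax, 30.15.
Welfare loss = ½ × 7.2651 × 30.15 = $109.52 million.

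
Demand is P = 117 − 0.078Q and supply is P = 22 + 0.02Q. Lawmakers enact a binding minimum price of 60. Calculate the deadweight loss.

Competitive equilibrium: 117 − 0.078Q = 22 + 0.02Q → Q* = 969.3878, P* = 41.3878.
At the floor P = 60, quantity demanded = (117 − 60)/0.078 = 730.7692.
Sellers' marginal cost at Q' = 730.7692: 22 + 0.02·730.7692 = 36.6154.
ΔQ = 969.3878 − 730.7692 = 238.6186; wedge = 60 − 36.6154 = 23.3846.
Deadweight loss = ½ × 238.6186 × 23.3846 = 2790.

2790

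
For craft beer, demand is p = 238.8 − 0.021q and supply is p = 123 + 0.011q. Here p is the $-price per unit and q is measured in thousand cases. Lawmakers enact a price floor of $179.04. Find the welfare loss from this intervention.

$9561.35 thousand

Competitive equilibrium: 238.8 − 0.021q = 123 + 0.011q → q* = 3618.75, p* = 162.80625.
At the floor p = 179.04, quantity demanded = (238.8 − 179.04)/0.021 = 2845.71429.
Sellers' marginal cost at q' = 2845.71429: 123 + 0.011·2845.71429 = 154.30286.
Δq = 3618.75 − 2845.71429 = 773.03571; wedge = 179.04 − 154.30286 = 24.73714.
Welfare loss = ½ × 773.03571 × 24.73714 = $9561.35 thousand.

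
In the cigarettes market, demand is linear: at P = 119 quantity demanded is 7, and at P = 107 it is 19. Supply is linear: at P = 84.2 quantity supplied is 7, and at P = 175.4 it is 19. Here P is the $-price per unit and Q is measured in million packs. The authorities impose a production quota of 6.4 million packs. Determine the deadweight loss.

Demand slope = (107 − 119)/(19 − 7) = −1, so P = 126 − Q.
Supply slope = (175.4 − 84.2)/(19 − 7) = 7.6, so P = 31 + 7.6Q.
Competitive equilibrium: 126 − Q = 31 + 7.6Q → Q* = 11.0465, P* = 114.9535.
At Q = 6.4: demand price = 126 − 1·6.4 = 119.6; supply price = 31 + 7.6·6.4 = 79.64.
ΔQ = 11.0465 − 6.4 = 4.6465; wedge = 119.6 − 79.64 = 39.96.
The triangle = ½ × 4.6465 × 39.96 = $92.84 million.

$92.84 million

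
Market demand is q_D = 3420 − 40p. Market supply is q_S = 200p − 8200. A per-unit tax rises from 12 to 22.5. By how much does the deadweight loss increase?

In inverse form: demand p = 85.5 − 0.025q, supply p = 41 + 0.005q.
Competitive equilibrium: 85.5 − 0.025q = 41 + 0.005q → q* = 1483.3333, p* = 48.4167.
For a per-unit tax t: Δq = t/0.03, so DWL = ½·t·(t/0.03) = t²/0.06.
At t = 12: DWL = 2400. At t = 22.5: DWL = 8437.5.
Increase = 8437.5 − 2400 = 6037.50.

6037.50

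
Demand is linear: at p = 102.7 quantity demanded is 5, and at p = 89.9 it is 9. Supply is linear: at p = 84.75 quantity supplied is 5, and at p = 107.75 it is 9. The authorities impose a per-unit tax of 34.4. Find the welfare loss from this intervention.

66.11

Demand slope = (89.9 − 102.7)/(9 − 5) = −3.2, so p = 118.7 − 3.2q.
Supply slope = (107.75 − 84.75)/(9 − 5) = 5.75, so p = 56 + 5.75q.
Competitive equilibrium: 118.7 − 3.2q = 56 + 5.75q → q* = 7.0056, p* = 96.2821.
With the tax, the buyer price exceeds the seller price by 34.4: (118.7 − 3.2q) − (56 + 5.75q) = 34.4 → q' = 3.162.
Δq = 7.0056 − 3.162 = 3.8436; the wedge equals the tax, 34.4.
DWL = ½ × 3.8436 × 34.4 = 66.11.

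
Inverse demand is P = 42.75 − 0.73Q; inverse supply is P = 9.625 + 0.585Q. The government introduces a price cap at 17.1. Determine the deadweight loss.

Competitive equilibrium: 42.75 − 0.73Q = 9.625 + 0.585Q → Q* = 25.1901, P* = 24.3612.
At the ceiling P = 17.1, quantity supplied = (17.1 − 9.625)/0.585 = 12.7778.
Willingness to pay at Q' = 12.7778: 42.75 − 0.73·12.7778 = 33.4222.
ΔQ = 25.1901 − 12.7778 = 12.4123; wedge = 33.4222 − 17.1 = 16.3222.
The triangle = ½ × 12.4123 × 16.3222 = 101.30.

101.30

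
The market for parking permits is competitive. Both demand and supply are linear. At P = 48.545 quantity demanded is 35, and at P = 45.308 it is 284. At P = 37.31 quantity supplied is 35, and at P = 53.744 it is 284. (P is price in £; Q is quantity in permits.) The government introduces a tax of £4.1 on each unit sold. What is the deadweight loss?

Demand slope = (45.308 − 48.545)/(284 − 35) = −0.013, so P = 49 − 0.013Q.
Supply slope = (53.744 − 37.31)/(284 − 35) = 0.066, so P = 35 + 0.066Q.
Competitive equilibrium: 49 − 0.013Q = 35 + 0.066Q → Q* = 177.2152, P* = 46.6962.
With the tax, the buyer price exceeds the seller price by 4.1: (49 − 0.013Q) − (35 + 0.066Q) = 4.1 → Q' = 125.3165.
ΔQ = 177.2152 − 125.3165 = 51.8987; the wedge equals the tax, 4.1.
Deadweight loss = ½ × 51.8987 × 4.1 = £106.39.

£106.39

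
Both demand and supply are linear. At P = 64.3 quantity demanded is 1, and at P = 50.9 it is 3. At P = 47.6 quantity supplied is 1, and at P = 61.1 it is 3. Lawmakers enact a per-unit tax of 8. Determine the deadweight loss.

Demand slope = (50.9 − 64.3)/(3 − 1) = −6.7, so P = 71 − 6.7Q.
Supply slope = (61.1 − 47.6)/(3 − 1) = 6.75, so P = 40.85 + 6.75Q.
Competitive equilibrium: 71 − 6.7Q = 40.85 + 6.75Q → Q* = 2.2416, P* = 55.981.
With the tax, the buyer price exceeds the seller price by 8: (71 − 6.7Q) − (40.85 + 6.75Q) = 8 → Q' = 1.6468.
ΔQ = 2.2416 − 1.6468 = 0.5948; the wedge equals the tax, 8.
Deadweight loss = ½ × 0.5948 × 8 = 2.38.

2.38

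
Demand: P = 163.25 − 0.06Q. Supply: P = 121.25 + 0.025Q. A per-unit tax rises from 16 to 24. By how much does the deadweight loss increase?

Competitive equilibrium: 163.25 − 0.06Q = 121.25 + 0.025Q → Q* = 494.1176, P* = 133.6029.
For a per-unit tax t: ΔQ = t/0.085, so DWL = ½·t·(t/0.085) = t²/0.17.
At t = 16: DWL = 1505.882. At t = 24: DWL = 3388.235.
Increase = 3388.235 − 1505.882 = 1882.35.

1882.35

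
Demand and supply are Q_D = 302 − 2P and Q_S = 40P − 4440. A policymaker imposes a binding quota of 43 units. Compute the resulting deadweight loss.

289.17

In inverse form: demand P = 151 − 0.5Q, supply P = 111 + 0.025Q.
Competitive equilibrium: 151 − 0.5Q = 111 + 0.025Q → Q* = 76.1905, P* = 112.9048.
At Q = 43: demand price = 151 − 0.5·43 = 129.5; supply price = 111 + 0.025·43 = 112.075.
ΔQ = 76.1905 − 43 = 33.1905; wedge = 129.5 − 112.075 = 17.425.
The triangle = ½ × 33.1905 × 17.425 = 289.17.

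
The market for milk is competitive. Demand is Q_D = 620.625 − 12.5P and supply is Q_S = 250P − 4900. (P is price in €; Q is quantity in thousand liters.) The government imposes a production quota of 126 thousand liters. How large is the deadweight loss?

€2255.51 thousand

In inverse form: demand P = 49.65 − 0.08Q, supply P = 19.6 + 0.004Q.
Competitive equilibrium: 49.65 − 0.08Q = 19.6 + 0.004Q → Q* = 357.7381, P* = 21.031.
At Q = 126: demand price = 49.65 − 0.08·126 = 39.57; supply price = 19.6 + 0.004·126 = 20.104.
ΔQ = 357.7381 − 126 = 231.7381; wedge = 39.57 − 20.104 = 19.466.
The triangle = ½ × 231.7381 × 19.466 = €2255.51 thousand.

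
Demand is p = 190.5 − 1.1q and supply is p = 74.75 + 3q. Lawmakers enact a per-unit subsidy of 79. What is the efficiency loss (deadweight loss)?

761.10

Competitive equilibrium: 190.5 − 1.1q = 74.75 + 3q → q* = 28.2317, p* = 159.4451.
The subsidy lowers effective supply by 79: p = 3q − 4.25.
New quantity: 190.5 − 1.1q = 3q − 4.25 → q' = 47.5.
Overproduction Δq = 47.5 − 28.2317 = 19.2683; wedge = subsidy = 79.
The triangle = ½ × 19.2683 × 79 = 761.10.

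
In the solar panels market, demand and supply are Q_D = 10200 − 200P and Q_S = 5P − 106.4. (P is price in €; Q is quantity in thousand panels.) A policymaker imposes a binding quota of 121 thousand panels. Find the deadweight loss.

In inverse form: demand P = 51 − 0.005Q, supply P = 21.28 + 0.2Q.
Competitive equilibrium: 51 − 0.005Q = 21.28 + 0.2Q → Q* = 144.9756, P* = 50.2751.
At Q = 121: demand price = 51 − 0.005·121 = 50.395; supply price = 21.28 + 0.2·121 = 45.48.
ΔQ = 144.9756 − 121 = 23.9756; wedge = 50.395 − 45.48 = 4.915.
DWL = ½ × 23.9756 × 4.915 = €58.92 thousand.

€58.92 thousand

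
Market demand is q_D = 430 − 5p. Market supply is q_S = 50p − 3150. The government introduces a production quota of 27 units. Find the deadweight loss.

In inverse form: demand p = 86 − 0.2q, supply p = 63 + 0.02q.
Competitive equilibrium: 86 − 0.2q = 63 + 0.02q → q* = 104.5455, p* = 65.0909.
At q = 27: demand price = 86 − 0.2·27 = 80.6; supply price = 63 + 0.02·27 = 63.54.
Δq = 104.5455 − 27 = 77.5455; wedge = 80.6 − 63.54 = 17.06.
Deadweight loss = ½ × 77.5455 × 17.06 = 661.46.

661.46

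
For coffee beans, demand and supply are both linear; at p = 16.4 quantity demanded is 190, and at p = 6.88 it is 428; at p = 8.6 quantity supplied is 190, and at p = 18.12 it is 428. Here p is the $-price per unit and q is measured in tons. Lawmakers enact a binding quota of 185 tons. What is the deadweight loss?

$420.25

Demand slope = (6.88 − 16.4)/(428 − 190) = −0.04, so p = 24 − 0.04q.
Supply slope = (18.12 − 8.6)/(428 − 190) = 0.04, so p = 1 + 0.04q.
Competitive equilibrium: 24 − 0.04q = 1 + 0.04q → q* = 287.5, p* = 12.5.
At q = 185: demand price = 24 − 0.04·185 = 16.6; supply price = 1 + 0.04·185 = 8.4.
Δq = 287.5 − 185 = 102.5; wedge = 16.6 − 8.4 = 8.2.
Welfare loss = ½ × 102.5 × 8.2 = $420.25.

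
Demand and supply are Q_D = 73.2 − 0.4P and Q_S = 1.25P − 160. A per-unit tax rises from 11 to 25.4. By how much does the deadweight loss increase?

In inverse form: demand P = 183 − 2.5Q, supply P = 128 + 0.8Q.
Competitive equilibrium: 183 − 2.5Q = 128 + 0.8Q → Q* = 16.6667, P* = 141.3333.
For a per-unit tax t: ΔQ = t/3.3, so DWL = ½·t·(t/3.3) = t²/6.6.
At t = 11: DWL = 18.333. At t = 25.4: DWL = 97.752.
Increase = 97.752 − 18.333 = 79.42.

79.42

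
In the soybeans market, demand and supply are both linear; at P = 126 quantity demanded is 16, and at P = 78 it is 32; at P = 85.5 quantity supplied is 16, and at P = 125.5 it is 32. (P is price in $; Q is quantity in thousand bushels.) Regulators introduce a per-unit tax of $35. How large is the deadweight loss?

Demand slope = (78 − 126)/(32 − 16) = −3, so P = 174 − 3Q.
Supply slope = (125.5 − 85.5)/(32 − 16) = 2.5, so P = 45.5 + 2.5Q.
Competitive equilibrium: 174 − 3Q = 45.5 + 2.5Q → Q* = 23.3636, P* = 103.9091.
With the tax, the buyer price exceeds the seller price by 35: (174 − 3Q) − (45.5 + 2.5Q) = 35 → Q' = 17.
ΔQ = 23.3636 − 17 = 6.3636; the wedge equals the tax, 35.
Deadweight loss = ½ × 6.3636 × 35 = $111.36 thousand.

$111.36 thousand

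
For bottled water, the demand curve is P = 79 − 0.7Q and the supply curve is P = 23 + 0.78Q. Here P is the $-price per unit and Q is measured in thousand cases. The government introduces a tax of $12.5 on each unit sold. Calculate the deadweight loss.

$52.79 thousand

Competitive equilibrium: 79 − 0.7Q = 23 + 0.78Q → Q* = 37.8378, P* = 52.5135.
With the tax, the buyer price exceeds the seller price by 12.5: (79 − 0.7Q) − (23 + 0.78Q) = 12.5 → Q' = 29.3919.
ΔQ = 37.8378 − 29.3919 = 8.4459; the wedge equals the tax, 12.5.
The triangle = ½ × 8.4459 × 12.5 = $52.79 thousand.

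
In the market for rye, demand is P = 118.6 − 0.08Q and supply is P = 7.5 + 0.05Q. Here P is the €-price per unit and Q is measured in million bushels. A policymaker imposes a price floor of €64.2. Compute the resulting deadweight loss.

Competitive equilibrium: 118.6 − 0.08Q = 7.5 + 0.05Q → Q* = 854.6154, P* = 50.2308.
At the floor P = 64.2, quantity demanded = (118.6 − 64.2)/0.08 = 680.
Sellers' marginal cost at Q' = 680: 7.5 + 0.05·680 = 41.5.
ΔQ = 854.6154 − 680 = 174.6154; wedge = 64.2 − 41.5 = 22.7.
Welfare loss = ½ × 174.6154 × 22.7 = €1981.88 million.

€1981.88 million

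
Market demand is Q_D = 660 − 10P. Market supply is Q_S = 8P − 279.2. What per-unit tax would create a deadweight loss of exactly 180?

In inverse form: demand P = 66 − 0.1Q, supply P = 34.9 + 0.125Q.
Competitive equilibrium: 66 − 0.1Q = 34.9 + 0.125Q → Q* = 138.2222, P* = 52.1778.
A tax t gives ΔQ = t/0.225 and wedge t, so DWL = t²/0.45.
t²/0.45 = 180 → t² = 81 → t = 9.

9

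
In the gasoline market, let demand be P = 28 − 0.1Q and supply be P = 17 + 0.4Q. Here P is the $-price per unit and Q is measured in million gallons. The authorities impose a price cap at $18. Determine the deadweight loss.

Competitive equilibrium: 28 − 0.1Q = 17 + 0.4Q → Q* = 22, P* = 25.8.
At the ceiling P = 18, quantity supplied = (18 − 17)/0.4 = 2.5.
Willingness to pay at Q' = 2.5: 28 − 0.1·2.5 = 27.75.
ΔQ = 22 − 2.5 = 19.5; wedge = 27.75 − 18 = 9.75.
Deadweight loss = ½ × 19.5 × 9.75 = $95.06 million.

$95.06 million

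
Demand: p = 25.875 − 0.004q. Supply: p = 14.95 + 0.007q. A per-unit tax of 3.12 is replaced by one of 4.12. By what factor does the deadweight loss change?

1.744

Competitive equilibrium: 25.875 − 0.004q = 14.95 + 0.007q → q* = 993.1818, p* = 21.9023.
For a per-unit tax t: Δq = t/0.011, so DWL = ½·t·(t/0.011) = t²/0.022.
At t = 3.12: DWL = 442.473. At t = 4.12: DWL = 771.564.
Ratio = (4.12/3.12)² = 1.744.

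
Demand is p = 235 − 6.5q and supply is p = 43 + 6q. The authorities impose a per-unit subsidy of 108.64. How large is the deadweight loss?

Competitive equilibrium: 235 − 6.5q = 43 + 6q → q* = 15.36, p* = 135.16.
The subsidy lowers effective supply by 108.64: p = 6q − 65.64.
New quantity: 235 − 6.5q = 6q − 65.64 → q' = 24.0512.
Overproduction Δq = 24.0512 − 15.36 = 8.6912; wedge = subsidy = 108.64.
Welfare loss = ½ × 8.6912 × 108.64 = 472.11.

472.11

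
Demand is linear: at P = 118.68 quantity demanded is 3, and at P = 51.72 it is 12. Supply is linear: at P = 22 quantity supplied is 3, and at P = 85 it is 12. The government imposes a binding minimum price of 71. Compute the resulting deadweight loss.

Demand slope = (51.72 − 118.68)/(12 − 3) = −7.44, so P = 141 − 7.44Q.
Supply slope = (85 − 22)/(12 − 3) = 7, so P = 1 + 7Q.
Competitive equilibrium: 141 − 7.44Q = 1 + 7Q → Q* = 9.6953, P* = 68.867.
At the floor P = 71, quantity demanded = (141 − 71)/7.44 = 9.4086.
Sellers' marginal cost at Q' = 9.4086: 1 + 7·9.4086 = 66.8602.
ΔQ = 9.6953 − 9.4086 = 0.2867; wedge = 71 − 66.8602 = 4.1398.
The triangle = ½ × 0.2867 × 4.1398 = 0.59.

0.59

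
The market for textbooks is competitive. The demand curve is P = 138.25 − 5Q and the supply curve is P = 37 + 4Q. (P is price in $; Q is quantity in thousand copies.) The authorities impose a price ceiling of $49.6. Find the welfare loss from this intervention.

$295.245 thousand

Competitive equilibrium: 138.25 − 5Q = 37 + 4Q → Q* = 11.25, P* = 82.
At the ceiling P = 49.6, quantity supplied = (49.6 − 37)/4 = 3.15.
Willingness to pay at Q' = 3.15: 138.25 − 5·3.15 = 122.5.
ΔQ = 11.25 − 3.15 = 8.1; wedge = 122.5 − 49.6 = 72.9.
Deadweight loss = ½ × 8.1 × 72.9 = $295.245 thousand.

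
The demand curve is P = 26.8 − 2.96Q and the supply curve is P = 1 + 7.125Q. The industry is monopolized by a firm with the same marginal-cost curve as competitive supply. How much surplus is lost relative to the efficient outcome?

Competitive equilibrium: 26.8 − 2.96Q = 1 + 7.125Q → Q* = 2.5583, P* = 19.2276.
Marginal revenue: MR = 26.8 − 5.92Q. Set MR = MC: 26.8 − 5.92Q = 1 + 7.125Q → Q_m = 1.9778.
Price P_m = 26.8 − 2.96·1.9778 = 20.9457; MC(Q_m) = 1 + 7.125·1.9778 = 15.0918.
Competitive Q* = 2.5583, so ΔQ = 0.5805; wedge = 20.9457 − 15.0918 = 5.8539.
DWL = ½ × 0.5805 × 5.8539 = 1.70.

1.70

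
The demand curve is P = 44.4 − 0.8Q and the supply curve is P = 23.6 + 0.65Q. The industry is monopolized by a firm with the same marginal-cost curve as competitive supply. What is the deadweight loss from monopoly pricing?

Competitive equilibrium: 44.4 − 0.8Q = 23.6 + 0.65Q → Q* = 14.3448, P* = 32.9241.
Marginal revenue: MR = 44.4 − 1.6Q. Set MR = MC: 44.4 − 1.6Q = 23.6 + 0.65Q → Q_m = 9.2444.
Price P_m = 44.4 − 0.8·9.2444 = 37.0045; MC(Q_m) = 23.6 + 0.65·9.2444 = 29.6089.
Competitive Q* = 14.3448, so ΔQ = 5.1004; wedge = 37.0045 − 29.6089 = 7.3956.
The triangle = ½ × 5.1004 × 7.3956 = 18.86.

18.86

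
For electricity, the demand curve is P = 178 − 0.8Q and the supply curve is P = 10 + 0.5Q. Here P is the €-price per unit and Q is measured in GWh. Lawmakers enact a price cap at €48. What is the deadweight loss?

Competitive equilibrium: 178 − 0.8Q = 10 + 0.5Q → Q* = 129.23077, P* = 74.61538.
At the ceiling P = 48, quantity supplied = (48 − 10)/0.5 = 76.
Willingness to pay at Q' = 76: 178 − 0.8·76 = 117.2.
ΔQ = 129.23077 − 76 = 53.23077; wedge = 117.2 − 48 = 69.2.
Welfare loss = ½ × 53.23077 × 69.2 = €1841.78.

€1841.78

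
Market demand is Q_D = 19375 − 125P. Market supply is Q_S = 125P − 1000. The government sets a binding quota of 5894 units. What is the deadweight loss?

In inverse form: demand P = 155 − 0.008Q, supply P = 8 + 0.008Q.
Competitive equilibrium: 155 − 0.008Q = 8 + 0.008Q → Q* = 9187.5, P* = 81.5.
At Q = 5894: demand price = 155 − 0.008·5894 = 107.848; supply price = 8 + 0.008·5894 = 55.152.
ΔQ = 9187.5 − 5894 = 3293.5; wedge = 107.848 − 55.152 = 52.696.
DWL = ½ × 3293.5 × 52.696 = 86777.138.

86777.138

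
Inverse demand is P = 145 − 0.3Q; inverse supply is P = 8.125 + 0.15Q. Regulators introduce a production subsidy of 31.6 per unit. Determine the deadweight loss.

Competitive equilibrium: 145 − 0.3Q = 8.125 + 0.15Q → Q* = 304.1667, P* = 53.75.
The subsidy lowers effective supply by 31.6: P = 0.15Q − 23.475.
New quantity: 145 − 0.3Q = 0.15Q − 23.475 → Q' = 374.3889.
Overproduction ΔQ = 374.3889 − 304.1667 = 70.2222; wedge = subsidy = 31.6.
DWL = ½ × 70.2222 × 31.6 = 1109.51.

1109.51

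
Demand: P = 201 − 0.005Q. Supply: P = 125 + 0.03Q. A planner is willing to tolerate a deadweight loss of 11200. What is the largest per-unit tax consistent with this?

28

Competitive equilibrium: 201 − 0.005Q = 125 + 0.03Q → Q* = 2171.4286, P* = 190.1429.
A tax t gives ΔQ = t/0.035 and wedge t, so DWL = t²/0.07.
t²/0.07 = 11200 → t² = 784 → t = 28.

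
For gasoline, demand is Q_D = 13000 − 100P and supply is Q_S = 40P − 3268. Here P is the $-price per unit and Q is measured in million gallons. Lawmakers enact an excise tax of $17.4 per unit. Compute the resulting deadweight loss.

$4325.14 million

In inverse form: demand P = 130 − 0.01Q, supply P = 81.7 + 0.025Q.
Competitive equilibrium: 130 − 0.01Q = 81.7 + 0.025Q → Q* = 1380, P* = 116.2.
With the tax, the buyer price exceeds the seller price by 17.4: (130 − 0.01Q) − (81.7 + 0.025Q) = 17.4 → Q' = 882.8571.
ΔQ = 1380 − 882.8571 = 497.1429; the wedge equals the tax, 17.4.
The triangle = ½ × 497.1429 × 17.4 = $4325.14 million.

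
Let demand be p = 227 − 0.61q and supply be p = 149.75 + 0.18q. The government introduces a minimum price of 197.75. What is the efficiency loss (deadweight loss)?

Competitive equilibrium: 227 − 0.61q = 149.75 + 0.18q → q* = 97.7848, p* = 167.3513.
At the floor p = 197.75, quantity demanded = (227 − 197.75)/0.61 = 47.9508.
Sellers' marginal cost at q' = 47.9508: 149.75 + 0.18·47.9508 = 158.3811.
Δq = 97.7848 − 47.9508 = 49.834; wedge = 197.75 − 158.3811 = 39.3689.
The triangle = ½ × 49.834 × 39.3689 = 980.95.

980.95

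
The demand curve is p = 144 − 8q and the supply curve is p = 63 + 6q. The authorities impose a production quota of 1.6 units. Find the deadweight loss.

Competitive equilibrium: 144 − 8q = 63 + 6q → q* = 5.7857, p* = 97.7143.
At q = 1.6: demand price = 144 − 8·1.6 = 131.2; supply price = 63 + 6·1.6 = 72.6.
Δq = 5.7857 − 1.6 = 4.1857; wedge = 131.2 − 72.6 = 58.6.
Welfare loss = ½ × 4.1857 × 58.6 = 122.64.

122.64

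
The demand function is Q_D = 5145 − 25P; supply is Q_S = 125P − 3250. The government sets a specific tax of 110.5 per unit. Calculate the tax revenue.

159534.375

In inverse form: demand P = 205.8 − 0.04Q, supply P = 26 + 0.008Q.
Competitive equilibrium: 205.8 − 0.04Q = 26 + 0.008Q → Q* = 3745.8333, P* = 55.9667.
With the tax, the buyer price exceeds the seller price by 110.5: (205.8 − 0.04Q) − (26 + 0.008Q) = 110.5 → Q' = 1443.75.
Tax revenue = 110.5 × 1443.75 = 159534.375.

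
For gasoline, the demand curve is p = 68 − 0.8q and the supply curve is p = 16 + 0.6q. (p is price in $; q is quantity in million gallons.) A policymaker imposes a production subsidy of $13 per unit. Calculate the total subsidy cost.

Competitive equilibrium: 68 − 0.8q = 16 + 0.6q → q* = 37.1429, p* = 38.2857.
The subsidy lowers effective supply by 13: p = 3 + 0.6q.
New quantity: 68 − 0.8q = 3 + 0.6q → q' = 46.4286.
Total subsidy cost = 13 × 46.4286 = $603.57 million.

$603.57 million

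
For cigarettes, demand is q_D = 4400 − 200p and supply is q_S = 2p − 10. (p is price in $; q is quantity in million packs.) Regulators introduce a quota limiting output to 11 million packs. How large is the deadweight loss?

In inverse form: demand p = 22 − 0.005q, supply p = 5 + 0.5q.
Competitive equilibrium: 22 − 0.005q = 5 + 0.5q → q* = 33.6634, p* = 21.8317.
At q = 11: demand price = 22 − 0.005·11 = 21.945; supply price = 5 + 0.5·11 = 10.5.
Δq = 33.6634 − 11 = 22.6634; wedge = 21.945 − 10.5 = 11.445.
DWL = ½ × 22.6634 × 11.445 = $129.69 million.

$129.69 million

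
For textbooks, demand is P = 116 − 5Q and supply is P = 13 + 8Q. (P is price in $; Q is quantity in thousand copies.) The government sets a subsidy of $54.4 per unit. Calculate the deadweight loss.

Competitive equilibrium: 116 − 5Q = 13 + 8Q → Q* = 7.9231, P* = 76.3846.
The subsidy lowers effective supply by 54.4: P = 8Q − 41.4.
New quantity: 116 − 5Q = 8Q − 41.4 → Q' = 12.1077.
Overproduction ΔQ = 12.1077 − 7.9231 = 4.1846; wedge = subsidy = 54.4.
The triangle = ½ × 4.1846 × 54.4 = $113.82 thousand.

$113.82 thousand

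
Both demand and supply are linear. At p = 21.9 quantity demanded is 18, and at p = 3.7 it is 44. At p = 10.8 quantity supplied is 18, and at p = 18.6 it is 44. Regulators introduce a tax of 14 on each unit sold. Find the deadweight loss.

98

Demand slope = (3.7 − 21.9)/(44 − 18) = −0.7, so p = 34.5 − 0.7q.
Supply slope = (18.6 − 10.8)/(44 − 18) = 0.3, so p = 5.4 + 0.3q.
Competitive equilibrium: 34.5 − 0.7q = 5.4 + 0.3q → q* = 29.1, p* = 14.13.
With the tax, the buyer price exceeds the seller price by 14: (34.5 − 0.7q) − (5.4 + 0.3q) = 14 → q' = 15.1.
Δq = 29.1 − 15.1 = 14; the wedge equals the tax, 14.
DWL = ½ × 14 × 14 = 98.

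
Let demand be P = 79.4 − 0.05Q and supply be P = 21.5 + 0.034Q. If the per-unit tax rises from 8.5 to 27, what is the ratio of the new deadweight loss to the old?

10.090

Competitive equilibrium: 79.4 − 0.05Q = 21.5 + 0.034Q → Q* = 689.2857, P* = 44.9357.
For a per-unit tax t: ΔQ = t/0.084, so DWL = ½·t·(t/0.084) = t²/0.168.
At t = 8.5: DWL = 430.060. At t = 27: DWL = 4339.286.
Ratio = (27/8.5)² = 10.090.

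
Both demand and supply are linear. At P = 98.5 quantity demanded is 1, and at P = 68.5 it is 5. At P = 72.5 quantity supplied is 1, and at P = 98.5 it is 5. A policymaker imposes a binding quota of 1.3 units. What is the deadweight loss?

16.97

Demand slope = (68.5 − 98.5)/(5 − 1) = −7.5, so P = 106 − 7.5Q.
Supply slope = (98.5 − 72.5)/(5 − 1) = 6.5, so P = 66 + 6.5Q.
Competitive equilibrium: 106 − 7.5Q = 66 + 6.5Q → Q* = 2.8571, P* = 84.5714.
At Q = 1.3: demand price = 106 − 7.5·1.3 = 96.25; supply price = 66 + 6.5·1.3 = 74.45.
ΔQ = 2.8571 − 1.3 = 1.5571; wedge = 96.25 − 74.45 = 21.8.
Deadweight loss = ½ × 1.5571 × 21.8 = 16.97.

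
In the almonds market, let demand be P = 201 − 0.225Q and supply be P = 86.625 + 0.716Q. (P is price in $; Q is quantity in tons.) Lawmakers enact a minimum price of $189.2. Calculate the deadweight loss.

$2246.66

Competitive equilibrium: 201 − 0.225Q = 86.625 + 0.716Q → Q* = 121.54623, P* = 173.6521.
At the floor P = 189.2, quantity demanded = (201 − 189.2)/0.225 = 52.44444.
Sellers' marginal cost at Q' = 52.44444: 86.625 + 0.716·52.44444 = 124.17522.
ΔQ = 121.54623 − 52.44444 = 69.10179; wedge = 189.2 − 124.17522 = 65.02478.
Deadweight loss = ½ × 69.10179 × 65.02478 = $2246.66.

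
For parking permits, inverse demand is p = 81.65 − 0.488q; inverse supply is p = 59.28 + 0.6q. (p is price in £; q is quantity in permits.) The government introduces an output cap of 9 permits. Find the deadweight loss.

£72.71

Competitive equilibrium: 81.65 − 0.488q = 59.28 + 0.6q → q* = 20.5607, p* = 71.6164.
At q = 9: demand price = 81.65 − 0.488·9 = 77.258; supply price = 59.28 + 0.6·9 = 64.68.
Δq = 20.5607 − 9 = 11.5607; wedge = 77.258 − 64.68 = 12.578.
DWL = ½ × 11.5607 × 12.578 = £72.71.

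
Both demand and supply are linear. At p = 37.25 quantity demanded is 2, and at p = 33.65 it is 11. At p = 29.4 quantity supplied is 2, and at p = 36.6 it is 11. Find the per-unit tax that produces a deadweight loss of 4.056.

3.12

Demand slope = (33.65 − 37.25)/(11 − 2) = −0.4, so p = 38.05 − 0.4q.
Supply slope = (36.6 − 29.4)/(11 − 2) = 0.8, so p = 27.8 + 0.8q.
Competitive equilibrium: 38.05 − 0.4q = 27.8 + 0.8q → q* = 8.5417, p* = 34.6333.
A tax t gives Δq = t/1.2 and wedge t, so DWL = t²/2.4.
t²/2.4 = 4.056 → t² = 9.7344 → t = 3.12.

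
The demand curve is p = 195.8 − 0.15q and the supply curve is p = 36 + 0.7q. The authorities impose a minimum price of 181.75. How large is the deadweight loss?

3781.98

Competitive equilibrium: 195.8 − 0.15q = 36 + 0.7q → q* = 188, p* = 167.6.
At the floor p = 181.75, quantity demanded = (195.8 − 181.75)/0.15 = 93.6667.
Sellers' marginal cost at q' = 93.6667: 36 + 0.7·93.6667 = 101.5667.
Δq = 188 − 93.6667 = 94.3333; wedge = 181.75 − 101.5667 = 80.1833.
The triangle = ½ × 94.3333 × 80.1833 = 3781.98.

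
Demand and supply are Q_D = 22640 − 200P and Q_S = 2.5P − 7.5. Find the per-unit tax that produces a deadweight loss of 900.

27

In inverse form: demand P = 113.2 − 0.005Q, supply P = 3 + 0.4Q.
Competitive equilibrium: 113.2 − 0.005Q = 3 + 0.4Q → Q* = 272.0988, P* = 111.8395.
A tax t gives ΔQ = t/0.405 and wedge t, so DWL = t²/0.81.
t²/0.81 = 900 → t² = 729 → t = 27.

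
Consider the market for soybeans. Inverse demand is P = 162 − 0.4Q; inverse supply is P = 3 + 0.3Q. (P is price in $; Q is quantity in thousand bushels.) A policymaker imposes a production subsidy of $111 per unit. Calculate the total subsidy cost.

$42814.29 thousand

Competitive equilibrium: 162 − 0.4Q = 3 + 0.3Q → Q* = 227.1429, P* = 71.1429.
The subsidy lowers effective supply by 111: P = 0.3Q − 108.
New quantity: 162 − 0.4Q = 0.3Q − 108 → Q' = 385.7143.
Total subsidy cost = 111 × 385.7143 = $42814.29 thousand.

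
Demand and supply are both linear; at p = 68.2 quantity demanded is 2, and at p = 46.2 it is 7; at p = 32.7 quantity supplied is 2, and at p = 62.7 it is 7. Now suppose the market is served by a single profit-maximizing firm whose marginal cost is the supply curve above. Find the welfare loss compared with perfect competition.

13.47

Demand slope = (46.2 − 68.2)/(7 − 2) = −4.4, so p = 77 − 4.4q.
Supply slope = (62.7 − 32.7)/(7 − 2) = 6, so p = 20.7 + 6q.
Competitive equilibrium: 77 − 4.4q = 20.7 + 6q → q* = 5.4135, p* = 53.1808.
Marginal revenue: MR = 77 − 8.8q. Set MR = MC: 77 − 8.8q = 20.7 + 6q → q_m = 3.8041.
Price p_m = 77 − 4.4·3.8041 = 60.262; MC(q_m) = 20.7 + 6·3.8041 = 43.5246.
Competitive q* = 5.4135, so Δq = 1.6094; wedge = 60.262 − 43.5246 = 16.7374.
Deadweight loss = ½ × 1.6094 × 16.7374 = 13.47.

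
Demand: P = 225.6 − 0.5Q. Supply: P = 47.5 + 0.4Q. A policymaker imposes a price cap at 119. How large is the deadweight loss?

Competitive equilibrium: 225.6 − 0.5Q = 47.5 + 0.4Q → Q* = 197.8889, P* = 126.6556.
At the ceiling P = 119, quantity supplied = (119 − 47.5)/0.4 = 178.75.
Willingness to pay at Q' = 178.75: 225.6 − 0.5·178.75 = 136.225.
ΔQ = 197.8889 − 178.75 = 19.1389; wedge = 136.225 − 119 = 17.225.
Welfare loss = ½ × 19.1389 × 17.225 = 164.83.

164.83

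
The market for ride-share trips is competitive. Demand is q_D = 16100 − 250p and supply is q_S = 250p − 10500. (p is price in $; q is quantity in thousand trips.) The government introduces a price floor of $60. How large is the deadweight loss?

In inverse form: demand p = 64.4 − 0.004q, supply p = 42 + 0.004q.
Competitive equilibrium: 64.4 − 0.004q = 42 + 0.004q → q* = 2800, p* = 53.2.
At the floor p = 60, quantity demanded = (64.4 − 60)/0.004 = 1100.
Sellers' marginal cost at q' = 1100: 42 + 0.004·1100 = 46.4.
Δq = 2800 − 1100 = 1700; wedge = 60 − 46.4 = 13.6.
Welfare loss = ½ × 1700 × 13.6 = $11560 thousand.

$11560 thousand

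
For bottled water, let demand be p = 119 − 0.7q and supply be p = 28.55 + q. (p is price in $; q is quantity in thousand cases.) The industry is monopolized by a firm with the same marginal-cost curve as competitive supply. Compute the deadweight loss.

Competitive equilibrium: 119 − 0.7q = 28.55 + q → q* = 53.2059, p* = 81.7559.
Marginal revenue: MR = 119 − 1.4q. Set MR = MC: 119 − 1.4q = 28.55 + q → q_m = 37.6875.
Price p_m = 119 − 0.7·37.6875 = 92.6188; MC(q_m) = 28.55 + 1·37.6875 = 66.2375.
Competitive q* = 53.2059, so Δq = 15.5184; wedge = 92.6188 − 66.2375 = 26.3813.
Welfare loss = ½ × 15.5184 × 26.3813 = $204.70 thousand.

$204.70 thousand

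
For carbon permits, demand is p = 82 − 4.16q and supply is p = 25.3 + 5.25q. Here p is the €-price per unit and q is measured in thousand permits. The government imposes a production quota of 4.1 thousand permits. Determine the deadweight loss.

Competitive equilibrium: 82 − 4.16q = 25.3 + 5.25q → q* = 6.0255, p* = 56.9339.
At q = 4.1: demand price = 82 − 4.16·4.1 = 64.944; supply price = 25.3 + 5.25·4.1 = 46.825.
Δq = 6.0255 − 4.1 = 1.9255; wedge = 64.944 − 46.825 = 18.119.
DWL = ½ × 1.9255 × 18.119 = €17.44 thousand.

€17.44 thousand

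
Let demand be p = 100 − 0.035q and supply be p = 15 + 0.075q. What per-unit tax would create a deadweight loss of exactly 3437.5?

27.5

Competitive equilibrium: 100 − 0.035q = 15 + 0.075q → q* = 772.7273, p* = 72.9545.
A tax t gives Δq = t/0.11 and wedge t, so DWL = t²/0.22.
t²/0.22 = 3437.5 → t² = 756.25 → t = 27.5.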